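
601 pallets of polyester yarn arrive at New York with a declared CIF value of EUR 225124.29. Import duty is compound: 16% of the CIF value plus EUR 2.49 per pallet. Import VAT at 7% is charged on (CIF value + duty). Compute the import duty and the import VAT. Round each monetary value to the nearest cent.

Ad valorem component: 225124.29 × 16% = 36019.89
Specific component: 601 × 2.49 = 1496.49
Import duty = 36019.89 + 1496.49 = 37516.38
VAT base = CIF + duty = 225124.29 + 37516.38 = 262640.67
Import VAT = 262640.67 × 7% = 18384.85

Import duty: EUR 37516.38; import VAT: EUR 18384.85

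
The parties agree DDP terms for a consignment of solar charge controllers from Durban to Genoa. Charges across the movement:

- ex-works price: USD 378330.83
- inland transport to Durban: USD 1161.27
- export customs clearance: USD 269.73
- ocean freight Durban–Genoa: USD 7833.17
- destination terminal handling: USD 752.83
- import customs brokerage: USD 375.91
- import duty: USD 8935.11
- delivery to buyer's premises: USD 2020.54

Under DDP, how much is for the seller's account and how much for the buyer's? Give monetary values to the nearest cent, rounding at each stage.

DDP: the seller bears all costs including import duty.
Seller's account: goods 378330.83 + inland to port 1161.27 + export clearance 269.73 + freight 7833.17 + destination terminal 752.83 + brokerage 375.91 + duty 8935.11 + delivery 2020.54 = 399679.39
Buyer's account: 0.00

Seller: USD 399679.39; buyer: USD 0.00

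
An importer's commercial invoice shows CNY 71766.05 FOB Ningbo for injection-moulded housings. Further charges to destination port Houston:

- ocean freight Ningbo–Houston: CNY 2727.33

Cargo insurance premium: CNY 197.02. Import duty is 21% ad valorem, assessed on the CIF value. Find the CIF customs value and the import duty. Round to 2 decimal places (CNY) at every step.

CIF = FOB price + freight + insurance
CIF = 71766.05 + 2727.33 + 197.02 = 74690.40
Import duty = 74690.40 × 21% = 15684.98

CIF value: CNY 74690.40; import duty: CNY 15684.98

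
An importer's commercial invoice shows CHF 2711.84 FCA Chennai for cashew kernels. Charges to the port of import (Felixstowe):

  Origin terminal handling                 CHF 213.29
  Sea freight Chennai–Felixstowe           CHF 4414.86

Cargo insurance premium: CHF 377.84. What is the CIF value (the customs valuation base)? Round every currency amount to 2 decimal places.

CIF value: CHF 7717.83

CIF = FCA price + pre-shipment costs + freight + insurance
CIF = 2711.84 + 213.29 + 4414.86 + 377.84 = 7717.83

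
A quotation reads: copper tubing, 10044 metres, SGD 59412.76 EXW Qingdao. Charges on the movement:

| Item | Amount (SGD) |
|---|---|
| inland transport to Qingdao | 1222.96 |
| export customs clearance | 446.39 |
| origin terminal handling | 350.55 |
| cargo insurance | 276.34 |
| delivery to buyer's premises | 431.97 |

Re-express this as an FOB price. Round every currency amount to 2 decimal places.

FOB price: SGD 61432.66

Not relevant to the conversion: delivery, insurance — on the buyer under both terms; not part of either seller's price.
From EXW to FOB, the seller additionally bears: inland to port, export clearance, origin terminal.
FOB price = 59412.76 + 1222.96 + 446.39 + 350.55 = 61432.66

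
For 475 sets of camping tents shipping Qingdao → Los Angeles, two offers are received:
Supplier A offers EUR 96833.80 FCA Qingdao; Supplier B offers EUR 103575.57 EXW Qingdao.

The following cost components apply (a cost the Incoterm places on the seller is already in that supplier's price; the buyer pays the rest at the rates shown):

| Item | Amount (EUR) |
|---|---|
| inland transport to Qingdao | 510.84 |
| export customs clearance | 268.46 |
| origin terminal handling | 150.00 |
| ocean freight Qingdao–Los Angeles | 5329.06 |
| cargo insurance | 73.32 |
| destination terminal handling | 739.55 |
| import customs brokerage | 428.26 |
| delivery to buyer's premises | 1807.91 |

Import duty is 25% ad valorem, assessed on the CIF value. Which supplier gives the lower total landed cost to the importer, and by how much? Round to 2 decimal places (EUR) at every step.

Supplier A is cheaper by EUR 9401.33

Supplier A (FCA):
CIF value = FCA price + origin terminal + freight + insurance = 96833.80 + 150.00 + 5329.06 + 73.32 = 102386.18
Import duty = 102386.18 × 25% = 25596.55
Buyer bears (A): 150.00 + 5329.06 + 73.32 + 739.55 + 428.26 + 1807.91 = 8528.10
Landed cost (A) = invoice 96833.80 + 8528.10 + duty 25596.55 = 130958.45
Supplier B (EXW):
CIF value = EXW price + inland to port + export clearance + origin terminal + freight + insurance = 103575.57 + 510.84 + 268.46 + 150.00 + 5329.06 + 73.32 = 109907.25
Import duty = 109907.25 × 25% = 27476.81
Buyer bears (B): 510.84 + 268.46 + 150.00 + 5329.06 + 73.32 + 739.55 + 428.26 + 1807.91 = 9307.40
Landed cost (B) = invoice 103575.57 + 9307.40 + duty 27476.81 = 140359.78
Difference = |130958.45 − 140359.78| = 9401.33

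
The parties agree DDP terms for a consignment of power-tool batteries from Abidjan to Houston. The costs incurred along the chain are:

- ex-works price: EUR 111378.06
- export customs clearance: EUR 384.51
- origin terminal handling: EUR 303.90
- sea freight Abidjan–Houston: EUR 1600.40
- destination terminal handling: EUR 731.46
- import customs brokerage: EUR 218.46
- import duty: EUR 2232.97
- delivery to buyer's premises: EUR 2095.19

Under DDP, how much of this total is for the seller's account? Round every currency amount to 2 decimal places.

Seller's account: EUR 118944.95

DDP: the seller bears all costs including import duty.
Seller's account: goods 111378.06 + export clearance 384.51 + origin terminal 303.90 + freight 1600.40 + destination terminal 731.46 + brokerage 218.46 + duty 2232.97 + delivery 2095.19 = 118944.95
Buyer's account: 0.00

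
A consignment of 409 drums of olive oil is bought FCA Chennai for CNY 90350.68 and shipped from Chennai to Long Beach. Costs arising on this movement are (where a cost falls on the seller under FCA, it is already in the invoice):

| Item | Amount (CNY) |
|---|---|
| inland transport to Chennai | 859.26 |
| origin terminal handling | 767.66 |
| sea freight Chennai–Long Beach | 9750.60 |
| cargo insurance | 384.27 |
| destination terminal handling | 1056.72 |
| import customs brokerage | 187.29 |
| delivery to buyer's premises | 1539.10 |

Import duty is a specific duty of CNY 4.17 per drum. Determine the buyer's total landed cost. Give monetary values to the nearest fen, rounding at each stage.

Total landed cost: CNY 105741.85

FCA: the seller delivers export-cleared goods to the carrier; the buyer bears costs from that point.
Already in the invoice (seller's account under FCA): inland to port — exclude.
CIF value = FCA price + origin terminal + freight + insurance = 90350.68 + 767.66 + 9750.60 + 384.27 = 101253.21
Import duty = 409 × 4.17 = 1705.53
Buyer bears: origin terminal 767.66 + freight 9750.60 + insurance 384.27 + destination terminal 1056.72 + brokerage 187.29 + delivery 1539.10 + duty 1705.53 = 15391.17
Landed cost = invoice 90350.68 + 15391.17 = 105741.85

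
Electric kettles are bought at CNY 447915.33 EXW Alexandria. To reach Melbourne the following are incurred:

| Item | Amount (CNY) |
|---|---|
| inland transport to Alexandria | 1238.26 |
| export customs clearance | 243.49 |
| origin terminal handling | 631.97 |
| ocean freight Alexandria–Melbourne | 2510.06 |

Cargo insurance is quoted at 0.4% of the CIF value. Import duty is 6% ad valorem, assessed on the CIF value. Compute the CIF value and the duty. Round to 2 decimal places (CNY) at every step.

Let C be the CIF value. C = EXW price + pre-shipment costs + freight + 0.4% × C
C − 0.4% × C = 447915.33 + 1238.26 + 243.49 + 631.97 + 2510.06
0.996 × C = 452539.11
C = 452539.11 / 0.996 = 454356.54
Insurance premium = 0.4% × 454356.54 = 1817.43
Import duty = 454356.54 × 6% = 27261.39

CIF value: CNY 454356.54; import duty: CNY 27261.39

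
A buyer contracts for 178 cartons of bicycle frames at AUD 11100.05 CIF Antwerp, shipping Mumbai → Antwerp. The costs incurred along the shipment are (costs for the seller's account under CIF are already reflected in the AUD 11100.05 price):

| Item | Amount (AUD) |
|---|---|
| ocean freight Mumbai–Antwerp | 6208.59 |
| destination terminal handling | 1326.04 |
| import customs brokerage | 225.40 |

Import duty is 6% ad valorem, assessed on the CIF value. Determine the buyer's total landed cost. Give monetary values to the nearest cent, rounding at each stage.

Total landed cost: AUD 13317.49

CIF: the seller pays costs through ocean freight and marine insurance to the destination port.
Already in the invoice (seller's account under CIF): freight — exclude.
The CIF price already equals the CIF value: 11100.05
Import duty = 11100.05 × 6% = 666.00
Buyer bears: destination terminal 1326.04 + brokerage 225.40 + duty 666.00 = 2217.44
Landed cost = invoice 11100.05 + 2217.44 = 13317.49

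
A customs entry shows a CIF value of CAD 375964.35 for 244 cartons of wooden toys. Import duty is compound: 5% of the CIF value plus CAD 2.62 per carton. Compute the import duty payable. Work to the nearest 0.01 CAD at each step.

Import duty: CAD 19437.50

Ad valorem component: 375964.35 × 5% = 18798.22
Specific component: 244 × 2.62 = 639.28
Import duty = 18798.22 + 639.28 = 19437.50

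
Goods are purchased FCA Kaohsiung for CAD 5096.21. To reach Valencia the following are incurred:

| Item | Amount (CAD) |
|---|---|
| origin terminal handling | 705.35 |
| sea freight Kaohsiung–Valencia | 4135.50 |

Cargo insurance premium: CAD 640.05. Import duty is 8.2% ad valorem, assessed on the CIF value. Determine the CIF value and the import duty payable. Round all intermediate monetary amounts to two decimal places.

CIF = FCA price + pre-shipment costs + freight + insurance
CIF = 5096.21 + 705.35 + 4135.50 + 640.05 = 10577.11
Import duty = 10577.11 × 8.2% = 867.32

CIF value: CAD 10577.11; import duty: CAD 867.32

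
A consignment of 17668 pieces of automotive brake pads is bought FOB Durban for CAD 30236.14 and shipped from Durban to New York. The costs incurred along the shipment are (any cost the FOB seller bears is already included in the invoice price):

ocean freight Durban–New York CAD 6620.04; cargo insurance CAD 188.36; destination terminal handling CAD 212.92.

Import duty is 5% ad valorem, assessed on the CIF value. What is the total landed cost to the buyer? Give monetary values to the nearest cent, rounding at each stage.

Total landed cost: CAD 39109.69

FOB: the seller bears costs until goods are on board at the origin port; the buyer bears freight, insurance and all costs thereafter.
CIF value = FOB price + freight + insurance = 30236.14 + 6620.04 + 188.36 = 37044.54
Import duty = 37044.54 × 5% = 1852.23
Buyer bears: freight 6620.04 + insurance 188.36 + destination terminal 212.92 + duty 1852.23 = 8873.55
Landed cost = invoice 30236.14 + 8873.55 = 39109.69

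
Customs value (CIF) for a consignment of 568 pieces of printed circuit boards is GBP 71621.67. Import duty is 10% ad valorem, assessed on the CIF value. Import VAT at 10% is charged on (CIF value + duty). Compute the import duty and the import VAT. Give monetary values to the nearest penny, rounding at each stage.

Import duty = 71621.67 × 10% = 7162.17
VAT base = CIF + duty = 71621.67 + 7162.17 = 78783.84
Import VAT = 78783.84 × 10% = 7878.38

Import duty: GBP 7162.17; import VAT: GBP 7878.38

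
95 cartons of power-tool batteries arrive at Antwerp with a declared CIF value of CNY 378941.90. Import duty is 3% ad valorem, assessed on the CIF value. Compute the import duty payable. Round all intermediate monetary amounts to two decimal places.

Import duty = 378941.90 × 3% = 11368.26

Import duty: CNY 11368.26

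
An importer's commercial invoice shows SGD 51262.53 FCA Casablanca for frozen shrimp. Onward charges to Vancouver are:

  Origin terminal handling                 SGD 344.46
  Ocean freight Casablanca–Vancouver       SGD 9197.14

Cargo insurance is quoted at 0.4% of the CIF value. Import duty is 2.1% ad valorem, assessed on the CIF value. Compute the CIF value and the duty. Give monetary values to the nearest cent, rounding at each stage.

CIF value: SGD 61048.32; import duty: SGD 1282.01

Let C be the CIF value. C = FCA price + pre-shipment costs + freight + 0.4% × C
C − 0.4% × C = 51262.53 + 344.46 + 9197.14
0.996 × C = 60804.13
C = 60804.13 / 0.996 = 61048.32
Insurance premium = 0.4% × 61048.32 = 244.19
Import duty = 61048.32 × 2.1% = 1282.01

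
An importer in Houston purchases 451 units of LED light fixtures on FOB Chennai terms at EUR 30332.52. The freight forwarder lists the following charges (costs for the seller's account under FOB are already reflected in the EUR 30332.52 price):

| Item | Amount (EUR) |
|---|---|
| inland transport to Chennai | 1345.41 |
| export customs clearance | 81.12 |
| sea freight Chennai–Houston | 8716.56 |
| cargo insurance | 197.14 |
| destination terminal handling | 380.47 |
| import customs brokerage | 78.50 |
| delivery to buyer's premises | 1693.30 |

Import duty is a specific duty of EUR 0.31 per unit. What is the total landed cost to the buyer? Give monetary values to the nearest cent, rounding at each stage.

Total landed cost: EUR 41538.30

FOB: the seller bears costs until goods are on board at the origin port; the buyer bears freight, insurance and all costs thereafter.
Already in the invoice (seller's account under FOB): inland to port, export clearance — exclude.
CIF value = FOB price + freight + insurance = 30332.52 + 8716.56 + 197.14 = 39246.22
Import duty = 451 × 0.31 = 139.81
Buyer bears: freight 8716.56 + insurance 197.14 + destination terminal 380.47 + brokerage 78.50 + delivery 1693.30 + duty 139.81 = 11205.78
Landed cost = invoice 30332.52 + 11205.78 = 41538.30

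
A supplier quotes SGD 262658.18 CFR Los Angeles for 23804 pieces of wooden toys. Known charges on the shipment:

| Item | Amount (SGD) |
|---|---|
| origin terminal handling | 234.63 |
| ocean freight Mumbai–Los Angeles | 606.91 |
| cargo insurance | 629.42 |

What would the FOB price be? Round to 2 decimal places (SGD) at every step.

FOB price: SGD 262051.27

Not relevant to the conversion: origin terminal — on the seller under both CFR and FOB; already in the CFR price and stays in the FOB price. insurance — on the buyer under both terms; not part of either seller's price.
From CFR to FOB, the seller no longer bears: freight.
FOB price = 262658.18 − 606.91 = 262051.27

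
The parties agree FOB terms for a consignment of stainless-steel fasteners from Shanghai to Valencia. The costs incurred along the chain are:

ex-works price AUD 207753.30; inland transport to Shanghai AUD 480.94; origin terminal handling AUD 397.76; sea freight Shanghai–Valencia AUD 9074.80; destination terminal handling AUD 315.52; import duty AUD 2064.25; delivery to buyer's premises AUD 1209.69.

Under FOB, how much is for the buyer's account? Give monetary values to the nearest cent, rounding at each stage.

Buyer's account: AUD 12664.26

FOB: the seller bears costs until goods are on board at the origin port; the buyer bears freight, insurance and all costs thereafter.
Seller's account: goods 207753.30 + inland to port 480.94 + origin terminal 397.76 = 208632.00
Buyer's account: freight 9074.80 + destination terminal 315.52 + duty 2064.25 + delivery 1209.69 = 12664.26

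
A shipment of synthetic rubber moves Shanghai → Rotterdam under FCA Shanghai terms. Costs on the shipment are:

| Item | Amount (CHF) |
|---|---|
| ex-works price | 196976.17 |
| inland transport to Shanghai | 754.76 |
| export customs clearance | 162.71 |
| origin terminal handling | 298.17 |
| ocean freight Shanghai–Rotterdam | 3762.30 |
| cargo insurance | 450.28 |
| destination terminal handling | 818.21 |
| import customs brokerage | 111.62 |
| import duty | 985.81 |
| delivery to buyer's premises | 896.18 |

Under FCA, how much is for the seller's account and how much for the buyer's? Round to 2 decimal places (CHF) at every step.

FCA: the seller delivers export-cleared goods to the carrier; the buyer bears costs from that point.
Seller's account: goods 196976.17 + inland to port 754.76 + export clearance 162.71 = 197893.64
Buyer's account: origin terminal 298.17 + freight 3762.30 + insurance 450.28 + destination terminal 818.21 + brokerage 111.62 + duty 985.81 + delivery 896.18 = 7322.57

Seller: CHF 197893.64; buyer: CHF 7322.57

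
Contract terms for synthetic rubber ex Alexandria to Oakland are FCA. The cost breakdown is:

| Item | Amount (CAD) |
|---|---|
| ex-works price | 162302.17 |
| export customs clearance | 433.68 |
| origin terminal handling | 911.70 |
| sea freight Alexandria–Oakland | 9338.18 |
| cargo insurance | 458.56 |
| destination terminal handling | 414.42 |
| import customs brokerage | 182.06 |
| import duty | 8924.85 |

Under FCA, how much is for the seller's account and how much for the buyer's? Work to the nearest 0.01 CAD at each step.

Seller: CAD 162735.85; buyer: CAD 20229.77

FCA: the seller delivers export-cleared goods to the carrier; the buyer bears costs from that point.
Seller's account: goods 162302.17 + export clearance 433.68 = 162735.85
Buyer's account: origin terminal 911.70 + freight 9338.18 + insurance 458.56 + destination terminal 414.42 + brokerage 182.06 + duty 8924.85 = 20229.77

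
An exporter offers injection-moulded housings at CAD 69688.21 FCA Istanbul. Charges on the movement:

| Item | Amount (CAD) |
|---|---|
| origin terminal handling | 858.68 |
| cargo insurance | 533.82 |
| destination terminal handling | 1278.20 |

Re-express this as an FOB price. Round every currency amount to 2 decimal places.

Not relevant to the conversion: insurance, destination terminal — on the buyer under both terms; not part of either seller's price.
From FCA to FOB, the seller additionally bears: origin terminal.
FOB price = 69688.21 + 858.68 = 70546.89

FOB price: CAD 70546.89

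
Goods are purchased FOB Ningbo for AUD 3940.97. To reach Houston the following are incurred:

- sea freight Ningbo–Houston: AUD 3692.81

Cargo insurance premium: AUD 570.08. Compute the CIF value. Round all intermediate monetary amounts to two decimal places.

CIF value: AUD 8203.86

CIF = FOB price + freight + insurance
CIF = 3940.97 + 3692.81 + 570.08 = 8203.86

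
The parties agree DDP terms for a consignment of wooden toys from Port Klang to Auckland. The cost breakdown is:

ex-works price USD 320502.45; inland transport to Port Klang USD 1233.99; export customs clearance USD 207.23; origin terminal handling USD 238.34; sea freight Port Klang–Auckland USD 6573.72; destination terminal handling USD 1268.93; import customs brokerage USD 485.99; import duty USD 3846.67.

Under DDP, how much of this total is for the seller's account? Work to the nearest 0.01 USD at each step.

DDP: the seller bears all costs including import duty.
Seller's account: goods 320502.45 + inland to port 1233.99 + export clearance 207.23 + origin terminal 238.34 + freight 6573.72 + destination terminal 1268.93 + brokerage 485.99 + duty 3846.67 = 334357.32
Buyer's account: 0.00

Seller's account: USD 334357.32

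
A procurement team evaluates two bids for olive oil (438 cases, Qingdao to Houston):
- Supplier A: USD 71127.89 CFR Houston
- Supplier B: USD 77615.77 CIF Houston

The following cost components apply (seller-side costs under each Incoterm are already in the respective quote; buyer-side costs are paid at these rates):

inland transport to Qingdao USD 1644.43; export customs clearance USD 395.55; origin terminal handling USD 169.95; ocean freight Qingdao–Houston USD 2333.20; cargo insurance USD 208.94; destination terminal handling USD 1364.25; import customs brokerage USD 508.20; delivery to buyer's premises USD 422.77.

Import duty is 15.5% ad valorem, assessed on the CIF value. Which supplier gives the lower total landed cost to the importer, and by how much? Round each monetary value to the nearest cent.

Supplier A (CFR):
CIF value = CFR price + insurance = 71127.89 + 208.94 = 71336.83
Import duty = 71336.83 × 15.5% = 11057.21
Buyer bears (A): 208.94 + 1364.25 + 508.20 + 422.77 = 2504.16
Landed cost (A) = invoice 71127.89 + 2504.16 + duty 11057.21 = 84689.26
Supplier B (CIF):
The CIF price already equals the CIF value: 77615.77
Import duty = 77615.77 × 15.5% = 12030.44
Buyer bears (B): 1364.25 + 508.20 + 422.77 = 2295.22
Landed cost (B) = invoice 77615.77 + 2295.22 + duty 12030.44 = 91941.43
Difference = |84689.26 − 91941.43| = 7252.17

Supplier A is cheaper by USD 7252.17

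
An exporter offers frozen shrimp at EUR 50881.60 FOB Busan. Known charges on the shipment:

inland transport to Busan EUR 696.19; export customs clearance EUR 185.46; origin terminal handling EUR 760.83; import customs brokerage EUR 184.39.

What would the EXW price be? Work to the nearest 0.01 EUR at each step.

EXW price: EUR 49239.12

Not relevant to the conversion: brokerage — on the buyer under both terms; not part of either seller's price.
From FOB to EXW, the seller no longer bears: inland to port, export clearance, origin terminal.
EXW price = 50881.60 − 696.19 − 185.46 − 760.83 = 49239.12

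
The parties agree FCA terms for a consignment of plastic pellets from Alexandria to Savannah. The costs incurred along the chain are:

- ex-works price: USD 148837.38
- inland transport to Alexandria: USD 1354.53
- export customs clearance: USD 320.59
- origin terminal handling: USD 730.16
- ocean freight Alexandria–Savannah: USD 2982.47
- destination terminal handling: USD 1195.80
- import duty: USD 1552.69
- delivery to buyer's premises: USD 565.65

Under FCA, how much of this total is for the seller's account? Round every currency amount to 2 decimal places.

Seller's account: USD 150512.50

FCA: the seller delivers export-cleared goods to the carrier; the buyer bears costs from that point.
Seller's account: goods 148837.38 + inland to port 1354.53 + export clearance 320.59 = 150512.50
Buyer's account: origin terminal 730.16 + freight 2982.47 + destination terminal 1195.80 + duty 1552.69 + delivery 565.65 = 7026.77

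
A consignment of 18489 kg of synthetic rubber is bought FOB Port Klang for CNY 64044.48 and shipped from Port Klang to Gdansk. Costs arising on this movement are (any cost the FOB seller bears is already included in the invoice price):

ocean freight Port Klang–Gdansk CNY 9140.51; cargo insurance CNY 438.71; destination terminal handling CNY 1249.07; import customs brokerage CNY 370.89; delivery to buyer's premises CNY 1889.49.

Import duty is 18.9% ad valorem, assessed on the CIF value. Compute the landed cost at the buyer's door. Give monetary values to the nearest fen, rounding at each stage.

FOB: the seller bears costs until goods are on board at the origin port; the buyer bears freight, insurance and all costs thereafter.
CIF value = FOB price + freight + insurance = 64044.48 + 9140.51 + 438.71 = 73623.70
Import duty = 73623.70 × 18.9% = 13914.88
Buyer bears: freight 9140.51 + insurance 438.71 + destination terminal 1249.07 + brokerage 370.89 + delivery 1889.49 + duty 13914.88 = 27003.55
Landed cost = invoice 64044.48 + 27003.55 = 91048.03

Total landed cost: CNY 91048.03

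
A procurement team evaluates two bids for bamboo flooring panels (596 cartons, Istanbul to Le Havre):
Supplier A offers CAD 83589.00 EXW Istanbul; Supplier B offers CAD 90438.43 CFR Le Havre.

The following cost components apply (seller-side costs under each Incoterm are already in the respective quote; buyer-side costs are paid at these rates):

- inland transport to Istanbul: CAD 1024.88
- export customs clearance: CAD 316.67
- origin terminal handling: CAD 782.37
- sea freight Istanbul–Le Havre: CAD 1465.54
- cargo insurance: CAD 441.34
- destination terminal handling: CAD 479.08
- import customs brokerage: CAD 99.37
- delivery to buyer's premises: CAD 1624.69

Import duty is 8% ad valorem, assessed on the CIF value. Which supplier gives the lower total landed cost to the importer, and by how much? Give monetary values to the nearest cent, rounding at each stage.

Supplier A is cheaper by CAD 3520.77

Supplier A (EXW):
CIF value = EXW price + inland to port + export clearance + origin terminal + freight + insurance = 83589.00 + 1024.88 + 316.67 + 782.37 + 1465.54 + 441.34 = 87619.80
Import duty = 87619.80 × 8% = 7009.58
Buyer bears (A): 1024.88 + 316.67 + 782.37 + 1465.54 + 441.34 + 479.08 + 99.37 + 1624.69 = 6233.94
Landed cost (A) = invoice 83589.00 + 6233.94 + duty 7009.58 = 96832.52
Supplier B (CFR):
CIF value = CFR price + insurance = 90438.43 + 441.34 = 90879.77
Import duty = 90879.77 × 8% = 7270.38
Buyer bears (B): 441.34 + 479.08 + 99.37 + 1624.69 = 2644.48
Landed cost (B) = invoice 90438.43 + 2644.48 + duty 7270.38 = 100353.29
Difference = |96832.52 − 100353.29| = 3520.77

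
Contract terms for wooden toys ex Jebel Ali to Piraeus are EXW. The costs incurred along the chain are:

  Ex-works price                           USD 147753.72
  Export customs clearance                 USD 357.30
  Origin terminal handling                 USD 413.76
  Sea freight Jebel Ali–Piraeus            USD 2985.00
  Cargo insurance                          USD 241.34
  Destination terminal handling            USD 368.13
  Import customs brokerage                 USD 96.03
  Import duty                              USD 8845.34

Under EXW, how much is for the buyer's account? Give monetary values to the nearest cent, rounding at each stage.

EXW: the seller makes goods available at their premises; the buyer bears all onward costs.
Seller's account: goods 147753.72 = 147753.72
Buyer's account: export clearance 357.30 + origin terminal 413.76 + freight 2985.00 + insurance 241.34 + destination terminal 368.13 + brokerage 96.03 + duty 8845.34 = 13306.90

Buyer's account: USD 13306.90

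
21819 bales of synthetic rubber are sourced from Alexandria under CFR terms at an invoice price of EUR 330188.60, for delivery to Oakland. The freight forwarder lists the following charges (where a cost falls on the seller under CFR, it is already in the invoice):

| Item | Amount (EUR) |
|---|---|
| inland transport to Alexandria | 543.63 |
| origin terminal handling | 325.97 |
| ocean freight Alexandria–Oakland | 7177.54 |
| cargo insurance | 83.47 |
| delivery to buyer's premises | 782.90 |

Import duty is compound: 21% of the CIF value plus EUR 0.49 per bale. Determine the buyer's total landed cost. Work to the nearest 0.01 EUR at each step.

Total landed cost: EUR 411103.41

CFR: the seller pays costs through ocean freight to the destination port, but not insurance.
Already in the invoice (seller's account under CFR): inland to port, origin terminal, freight — exclude.
CIF value = CFR price + insurance = 330188.60 + 83.47 = 330272.07
Ad valorem component: 330272.07 × 21% = 69357.13
Specific component: 21819 × 0.49 = 10691.31
Import duty = 69357.13 + 10691.31 = 80048.44
Buyer bears: insurance 83.47 + delivery 782.90 + duty 80048.44 = 80914.81
Landed cost = invoice 330188.60 + 80914.81 = 411103.41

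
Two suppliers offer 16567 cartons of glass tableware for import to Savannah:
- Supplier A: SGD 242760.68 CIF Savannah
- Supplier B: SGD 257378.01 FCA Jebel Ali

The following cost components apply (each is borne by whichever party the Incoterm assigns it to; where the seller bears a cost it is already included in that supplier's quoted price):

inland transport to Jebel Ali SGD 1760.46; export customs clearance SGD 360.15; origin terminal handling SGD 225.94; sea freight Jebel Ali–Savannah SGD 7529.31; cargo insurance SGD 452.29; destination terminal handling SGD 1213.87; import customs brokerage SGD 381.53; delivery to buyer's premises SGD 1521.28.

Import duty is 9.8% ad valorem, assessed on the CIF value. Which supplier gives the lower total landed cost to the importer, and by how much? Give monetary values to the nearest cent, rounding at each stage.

Supplier A (CIF):
The CIF price already equals the CIF value: 242760.68
Import duty = 242760.68 × 9.8% = 23790.55
Buyer bears (A): 1213.87 + 381.53 + 1521.28 = 3116.68
Landed cost (A) = invoice 242760.68 + 3116.68 + duty 23790.55 = 269667.91
Supplier B (FCA):
CIF value = FCA price + origin terminal + freight + insurance = 257378.01 + 225.94 + 7529.31 + 452.29 = 265585.55
Import duty = 265585.55 × 9.8% = 26027.38
Buyer bears (B): 225.94 + 7529.31 + 452.29 + 1213.87 + 381.53 + 1521.28 = 11324.22
Landed cost (B) = invoice 257378.01 + 11324.22 + duty 26027.38 = 294729.61
Difference = |269667.91 − 294729.61| = 25061.70

Supplier A is cheaper by SGD 25061.70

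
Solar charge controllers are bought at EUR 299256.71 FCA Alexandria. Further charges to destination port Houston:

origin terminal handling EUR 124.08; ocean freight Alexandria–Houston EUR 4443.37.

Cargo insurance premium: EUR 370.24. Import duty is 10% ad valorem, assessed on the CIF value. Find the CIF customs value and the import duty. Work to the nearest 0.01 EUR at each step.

CIF = FCA price + pre-shipment costs + freight + insurance
CIF = 299256.71 + 124.08 + 4443.37 + 370.24 = 304194.40
Import duty = 304194.40 × 10% = 30419.44

CIF value: EUR 304194.40; import duty: EUR 30419.44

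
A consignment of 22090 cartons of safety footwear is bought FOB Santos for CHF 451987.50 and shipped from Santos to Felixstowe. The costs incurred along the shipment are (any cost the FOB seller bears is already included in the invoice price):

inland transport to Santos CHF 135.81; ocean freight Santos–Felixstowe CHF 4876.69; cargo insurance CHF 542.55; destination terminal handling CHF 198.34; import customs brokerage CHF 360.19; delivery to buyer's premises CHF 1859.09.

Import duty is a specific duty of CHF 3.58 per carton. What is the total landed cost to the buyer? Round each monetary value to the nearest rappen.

Total landed cost: CHF 538906.56

FOB: the seller bears costs until goods are on board at the origin port; the buyer bears freight, insurance and all costs thereafter.
Already in the invoice (seller's account under FOB): inland to port — exclude.
CIF value = FOB price + freight + insurance = 451987.50 + 4876.69 + 542.55 = 457406.74
Import duty = 22090 × 3.58 = 79082.20
Buyer bears: freight 4876.69 + insurance 542.55 + destination terminal 198.34 + brokerage 360.19 + delivery 1859.09 + duty 79082.20 = 86919.06
Landed cost = invoice 451987.50 + 86919.06 = 538906.56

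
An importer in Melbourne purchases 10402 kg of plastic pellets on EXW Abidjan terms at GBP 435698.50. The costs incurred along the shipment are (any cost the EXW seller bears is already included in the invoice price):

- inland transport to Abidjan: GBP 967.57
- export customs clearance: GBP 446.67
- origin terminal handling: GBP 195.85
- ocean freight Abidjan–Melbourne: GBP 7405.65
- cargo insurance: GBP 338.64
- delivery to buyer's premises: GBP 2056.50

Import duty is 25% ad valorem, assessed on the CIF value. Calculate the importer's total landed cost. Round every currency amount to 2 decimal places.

Total landed cost: GBP 558372.60

EXW: the seller makes goods available at their premises; the buyer bears all onward costs.
CIF value = EXW price + inland to port + export clearance + origin terminal + freight + insurance = 435698.50 + 967.57 + 446.67 + 195.85 + 7405.65 + 338.64 = 445052.88
Import duty = 445052.88 × 25% = 111263.22
Buyer bears: inland to port 967.57 + export clearance 446.67 + origin terminal 195.85 + freight 7405.65 + insurance 338.64 + delivery 2056.50 + duty 111263.22 = 122674.10
Landed cost = invoice 435698.50 + 122674.10 = 558372.60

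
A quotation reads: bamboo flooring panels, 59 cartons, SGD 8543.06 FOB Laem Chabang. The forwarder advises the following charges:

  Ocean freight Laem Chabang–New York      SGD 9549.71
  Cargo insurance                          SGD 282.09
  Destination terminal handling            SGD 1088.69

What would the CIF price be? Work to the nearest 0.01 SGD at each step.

Not relevant to the conversion: destination terminal — on the buyer under both terms; not part of either seller's price.
From FOB to CIF, the seller additionally bears: freight, insurance.
CIF price = 8543.06 + 9549.71 + 282.09 = 18374.86

CIF price: SGD 18374.86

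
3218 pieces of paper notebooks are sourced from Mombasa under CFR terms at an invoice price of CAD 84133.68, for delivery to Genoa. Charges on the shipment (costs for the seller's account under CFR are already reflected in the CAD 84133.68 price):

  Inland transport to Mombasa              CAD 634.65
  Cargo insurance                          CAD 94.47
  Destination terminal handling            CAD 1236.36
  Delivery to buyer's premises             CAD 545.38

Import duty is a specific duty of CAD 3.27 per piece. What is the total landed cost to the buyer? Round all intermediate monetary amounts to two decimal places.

Total landed cost: CAD 96532.75

CFR: the seller pays costs through ocean freight to the destination port, but not insurance.
Already in the invoice (seller's account under CFR): inland to port — exclude.
CIF value = CFR price + insurance = 84133.68 + 94.47 = 84228.15
Import duty = 3218 × 3.27 = 10522.86
Buyer bears: insurance 94.47 + destination terminal 1236.36 + delivery 545.38 + duty 10522.86 = 12399.07
Landed cost = invoice 84133.68 + 12399.07 = 96532.75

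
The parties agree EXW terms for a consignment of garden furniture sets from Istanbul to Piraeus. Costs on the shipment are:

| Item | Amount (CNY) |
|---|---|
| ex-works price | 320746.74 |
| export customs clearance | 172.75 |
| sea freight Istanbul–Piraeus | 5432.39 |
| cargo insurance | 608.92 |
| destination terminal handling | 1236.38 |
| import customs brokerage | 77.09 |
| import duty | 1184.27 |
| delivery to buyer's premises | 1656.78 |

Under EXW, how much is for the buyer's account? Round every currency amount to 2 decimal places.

Buyer's account: CNY 10368.58

EXW: the seller makes goods available at their premises; the buyer bears all onward costs.
Seller's account: goods 320746.74 = 320746.74
Buyer's account: export clearance 172.75 + freight 5432.39 + insurance 608.92 + destination terminal 1236.38 + brokerage 77.09 + duty 1184.27 + delivery 1656.78 = 10368.58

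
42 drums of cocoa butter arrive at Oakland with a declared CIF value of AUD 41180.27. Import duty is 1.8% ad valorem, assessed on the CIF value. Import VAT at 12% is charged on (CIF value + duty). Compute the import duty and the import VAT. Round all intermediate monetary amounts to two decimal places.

Import duty: AUD 741.24; import VAT: AUD 5030.58

Import duty = 41180.27 × 1.8% = 741.24
VAT base = CIF + duty = 41180.27 + 741.24 = 41921.51
Import VAT = 41921.51 × 12% = 5030.58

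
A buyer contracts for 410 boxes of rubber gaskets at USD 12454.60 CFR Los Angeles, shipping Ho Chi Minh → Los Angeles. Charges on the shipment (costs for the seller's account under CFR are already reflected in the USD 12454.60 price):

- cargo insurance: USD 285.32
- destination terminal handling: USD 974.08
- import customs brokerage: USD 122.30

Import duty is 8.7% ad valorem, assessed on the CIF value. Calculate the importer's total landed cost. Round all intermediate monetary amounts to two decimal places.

CFR: the seller pays costs through ocean freight to the destination port, but not insurance.
CIF value = CFR price + insurance = 12454.60 + 285.32 = 12739.92
Import duty = 12739.92 × 8.7% = 1108.37
Buyer bears: insurance 285.32 + destination terminal 974.08 + brokerage 122.30 + duty 1108.37 = 2490.07
Landed cost = invoice 12454.60 + 2490.07 = 14944.67

Total landed cost: USD 14944.67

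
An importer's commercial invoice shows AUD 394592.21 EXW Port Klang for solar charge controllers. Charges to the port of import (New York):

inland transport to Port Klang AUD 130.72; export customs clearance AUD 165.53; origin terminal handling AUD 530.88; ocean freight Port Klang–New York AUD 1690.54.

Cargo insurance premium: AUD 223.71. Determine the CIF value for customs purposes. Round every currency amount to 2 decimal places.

CIF value: AUD 397333.59

CIF = EXW price + pre-shipment costs + freight + insurance
CIF = 394592.21 + 130.72 + 165.53 + 530.88 + 1690.54 + 223.71 = 397333.59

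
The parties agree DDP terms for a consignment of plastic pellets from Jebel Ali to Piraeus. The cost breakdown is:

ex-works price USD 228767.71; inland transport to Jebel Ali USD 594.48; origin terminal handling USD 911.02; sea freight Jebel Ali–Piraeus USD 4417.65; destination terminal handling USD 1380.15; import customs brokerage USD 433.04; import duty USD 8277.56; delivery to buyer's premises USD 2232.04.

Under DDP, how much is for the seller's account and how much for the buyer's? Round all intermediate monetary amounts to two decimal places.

DDP: the seller bears all costs including import duty.
Seller's account: goods 228767.71 + inland to port 594.48 + origin terminal 911.02 + freight 4417.65 + destination terminal 1380.15 + brokerage 433.04 + duty 8277.56 + delivery 2232.04 = 247013.65
Buyer's account: 0.00

Seller: USD 247013.65; buyer: USD 0.00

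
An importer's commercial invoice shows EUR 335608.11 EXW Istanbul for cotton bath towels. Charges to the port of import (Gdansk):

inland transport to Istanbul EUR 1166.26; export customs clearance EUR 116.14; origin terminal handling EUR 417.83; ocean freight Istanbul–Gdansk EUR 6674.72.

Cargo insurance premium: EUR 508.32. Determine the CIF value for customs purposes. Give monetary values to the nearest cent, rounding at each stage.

CIF = EXW price + pre-shipment costs + freight + insurance
CIF = 335608.11 + 1166.26 + 116.14 + 417.83 + 6674.72 + 508.32 = 344491.38

CIF value: EUR 344491.38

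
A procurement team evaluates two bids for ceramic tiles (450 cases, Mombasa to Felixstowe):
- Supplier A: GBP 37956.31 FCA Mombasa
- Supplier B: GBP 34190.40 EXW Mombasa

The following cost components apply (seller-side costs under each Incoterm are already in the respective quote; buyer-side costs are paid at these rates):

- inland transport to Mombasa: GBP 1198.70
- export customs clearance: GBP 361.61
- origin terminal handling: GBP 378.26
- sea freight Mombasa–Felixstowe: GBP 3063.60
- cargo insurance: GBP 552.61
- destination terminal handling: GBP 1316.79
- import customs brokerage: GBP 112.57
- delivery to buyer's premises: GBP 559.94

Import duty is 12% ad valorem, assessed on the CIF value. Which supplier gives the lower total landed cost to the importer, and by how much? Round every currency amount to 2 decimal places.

Supplier A (FCA):
CIF value = FCA price + origin terminal + freight + insurance = 37956.31 + 378.26 + 3063.60 + 552.61 = 41950.78
Import duty = 41950.78 × 12% = 5034.09
Buyer bears (A): 378.26 + 3063.60 + 552.61 + 1316.79 + 112.57 + 559.94 = 5983.77
Landed cost (A) = invoice 37956.31 + 5983.77 + duty 5034.09 = 48974.17
Supplier B (EXW):
CIF value = EXW price + inland to port + export clearance + origin terminal + freight + insurance = 34190.40 + 1198.70 + 361.61 + 378.26 + 3063.60 + 552.61 = 39745.18
Import duty = 39745.18 × 12% = 4769.42
Buyer bears (B): 1198.70 + 361.61 + 378.26 + 3063.60 + 552.61 + 1316.79 + 112.57 + 559.94 = 7544.08
Landed cost (B) = invoice 34190.40 + 7544.08 + duty 4769.42 = 46503.90
Difference = |48974.17 − 46503.90| = 2470.27

Supplier B is cheaper by GBP 2470.27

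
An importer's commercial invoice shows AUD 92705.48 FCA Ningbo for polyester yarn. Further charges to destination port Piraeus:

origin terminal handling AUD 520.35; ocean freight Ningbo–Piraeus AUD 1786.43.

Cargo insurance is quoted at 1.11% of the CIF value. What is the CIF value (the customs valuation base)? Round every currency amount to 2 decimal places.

CIF value: AUD 96078.73

Let C be the CIF value. C = FCA price + pre-shipment costs + freight + 1.11% × C
C − 1.11% × C = 92705.48 + 520.35 + 1786.43
0.9889 × C = 95012.26
C = 95012.26 / 0.9889 = 96078.73
Insurance premium = 1.11% × 96078.73 = 1066.47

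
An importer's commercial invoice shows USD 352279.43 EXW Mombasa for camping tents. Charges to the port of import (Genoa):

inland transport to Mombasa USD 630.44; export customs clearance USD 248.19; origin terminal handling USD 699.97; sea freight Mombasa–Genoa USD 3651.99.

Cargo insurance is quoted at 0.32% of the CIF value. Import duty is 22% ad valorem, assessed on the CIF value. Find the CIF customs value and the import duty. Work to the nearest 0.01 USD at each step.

Let C be the CIF value. C = EXW price + pre-shipment costs + freight + 0.32% × C
C − 0.32% × C = 352279.43 + 630.44 + 248.19 + 699.97 + 3651.99
0.9968 × C = 357510.02
C = 357510.02 / 0.9968 = 358657.72
Insurance premium = 0.32% × 358657.72 = 1147.70
Import duty = 358657.72 × 22% = 78904.70

CIF value: USD 358657.72; import duty: USD 78904.70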